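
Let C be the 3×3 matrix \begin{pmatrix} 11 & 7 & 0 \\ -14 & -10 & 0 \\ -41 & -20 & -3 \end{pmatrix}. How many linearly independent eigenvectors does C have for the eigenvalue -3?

1

C + 3I = [[14, 7, 0], [-14, -7, 0], [-41, -20, 0]].
This matrix has rank 2, so its null space has dimension 3 − 2 = 1.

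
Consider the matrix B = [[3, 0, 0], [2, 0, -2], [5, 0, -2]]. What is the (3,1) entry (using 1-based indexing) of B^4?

65

Characteristic polynomial: r^3 - r^2 - 6r = r(r - 3)(r + 2), so the eigenvalues are -2, 0, 3.
r=3: eigenvector (1, 0, 1).
r=-2: eigenvector (0, 1, 1).
r=0: eigenvector (0, 1, 0).
P = [[1, 0, 0], [0, 1, 1], [1, 1, 0]], D = diag(3, -2, 0), P⁻¹ = [[1, 0, 0], [-1, 0, 1], [1, 1, -1]].
B⁴ = P·diag(81, 16, 0)·P⁻¹ = [[81, 0, 0], [-16, 0, 16], [65, 0, 16]].
The requested entry is 65.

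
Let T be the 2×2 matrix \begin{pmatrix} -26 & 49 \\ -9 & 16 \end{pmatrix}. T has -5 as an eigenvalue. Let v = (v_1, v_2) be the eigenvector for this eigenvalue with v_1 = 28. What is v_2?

T + 5I = [[-21, 49], [-9, 21]].
Solving (T + 5I)v = 0 gives the eigenspace spanned by (28, 12).
With v_1 = 28, v = (28, 12), so v_2 = 12.

12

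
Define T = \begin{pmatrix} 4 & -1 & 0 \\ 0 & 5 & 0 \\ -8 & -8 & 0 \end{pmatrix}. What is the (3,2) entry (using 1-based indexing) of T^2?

-32

Characteristic polynomial: λ^3 - 9λ^2 + 20λ = λ(λ - 5)(λ - 4), so the eigenvalues are 0, 4, 5.
λ=4: eigenvector (1, 0, -2).
λ=5: eigenvector (-1, 1, 0).
λ=0: eigenvector (0, 0, 1).
P = [[1, -1, 0], [0, 1, 0], [-2, 0, 1]], D = diag(4, 5, 0), P⁻¹ = [[1, 1, 0], [0, 1, 0], [2, 2, 1]].
T² = P·diag(16, 25, 0)·P⁻¹ = [[16, -9, 0], [0, 25, 0], [-32, -32, 0]].
The requested entry is -32.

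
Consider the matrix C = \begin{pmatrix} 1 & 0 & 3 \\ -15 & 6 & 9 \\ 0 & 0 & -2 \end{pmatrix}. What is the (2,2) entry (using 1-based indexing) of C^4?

Characteristic polynomial: t^3 - 5t^2 - 8t + 12 = (t - 6)(t - 1)(t + 2), so the eigenvalues are -2, 1, 6.
t=1: eigenvector (1, 3, 0).
t=6: eigenvector (0, 1, 0).
t=-2: eigenvector (-1, -3, 1).
P = [[1, 0, -1], [3, 1, -3], [0, 0, 1]], D = diag(1, 6, -2), P⁻¹ = [[1, 0, 1], [-3, 1, 0], [0, 0, 1]].
C⁴ = P·diag(1, 1296, 16)·P⁻¹ = [[1, 0, -15], [-3885, 1296, -45], [0, 0, 16]].
The requested entry is 1296.

1296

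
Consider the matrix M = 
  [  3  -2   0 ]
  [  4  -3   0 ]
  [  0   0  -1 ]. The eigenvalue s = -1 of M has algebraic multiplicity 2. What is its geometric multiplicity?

M + 1I = [[4, -2, 0], [4, -2, 0], [0, 0, 0]].
This matrix has rank 1, so its null space has dimension 3 − 1 = 2.

2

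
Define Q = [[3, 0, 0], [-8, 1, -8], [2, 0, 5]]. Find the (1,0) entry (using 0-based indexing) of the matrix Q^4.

Characteristic polynomial: t^3 - 9t^2 + 23t - 15 = (t - 5)(t - 3)(t - 1), so the eigenvalues are 1, 3, 5.
t=3: eigenvector (1, 0, -1).
t=5: eigenvector (0, -2, 1).
t=1: eigenvector (0, 1, 0).
P = [[1, 0, 0], [0, -2, 1], [-1, 1, 0]], D = diag(3, 5, 1), P⁻¹ = [[1, 0, 0], [1, 0, 1], [2, 1, 2]].
Q⁴ = P·diag(81, 625, 1)·P⁻¹ = [[81, 0, 0], [-1248, 1, -1248], [544, 0, 625]].
The requested entry is -1248.

-1248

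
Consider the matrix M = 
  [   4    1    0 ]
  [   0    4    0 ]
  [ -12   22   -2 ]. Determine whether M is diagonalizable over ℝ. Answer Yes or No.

Characteristic polynomial: p(r) = r^3 - 6r^2 + 32 = (r - 4)^2(r + 2).
r = 4 has algebraic multiplicity 2; rank(M − 4I) = 2, so geometric multiplicity = 1.
Geometric multiplicity < algebraic multiplicity, so M is not diagonalizable.

No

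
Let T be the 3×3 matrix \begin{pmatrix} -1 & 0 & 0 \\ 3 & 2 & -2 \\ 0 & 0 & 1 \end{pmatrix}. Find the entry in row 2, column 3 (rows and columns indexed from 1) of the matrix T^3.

-14

Characteristic polynomial: r^3 - 2r^2 - r + 2 = (r - 2)(r - 1)(r + 1), so the eigenvalues are -1, 1, 2.
r=-1: eigenvector (1, -1, 0).
r=1: eigenvector (0, 2, 1).
r=2: eigenvector (0, 1, 0).
P = [[1, 0, 0], [-1, 2, 1], [0, 1, 0]], D = diag(-1, 1, 2), P⁻¹ = [[1, 0, 0], [0, 0, 1], [1, 1, -2]].
T³ = P·diag(-1, 1, 8)·P⁻¹ = [[-1, 0, 0], [9, 8, -14], [0, 0, 1]].
The requested entry is -14.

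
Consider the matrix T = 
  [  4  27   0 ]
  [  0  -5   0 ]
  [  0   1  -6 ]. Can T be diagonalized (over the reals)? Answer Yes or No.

Characteristic polynomial: p(μ) = μ^3 + 7μ^2 - 14μ - 120 = (μ - 4)(μ + 5)(μ + 6).
All 3 eigenvalues are distinct, so T is diagonalizable.

Yes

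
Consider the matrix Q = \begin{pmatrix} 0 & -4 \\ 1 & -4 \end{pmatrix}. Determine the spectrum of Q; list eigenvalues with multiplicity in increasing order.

Characteristic polynomial: p(s) = s^2 + 4s + 4 = (s + 2)^2.
Roots (with multiplicity): -2, -2.

-2, -2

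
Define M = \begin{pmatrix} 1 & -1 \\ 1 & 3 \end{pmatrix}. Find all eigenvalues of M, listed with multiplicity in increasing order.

2, 2

Characteristic polynomial: p(t) = t^2 - 4t + 4 = (t - 2)^2.
Roots (with multiplicity): 2, 2.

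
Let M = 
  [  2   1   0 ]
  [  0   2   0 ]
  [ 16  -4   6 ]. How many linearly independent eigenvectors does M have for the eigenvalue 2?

M − 2I = [[0, 1, 0], [0, 0, 0], [16, -4, 4]].
This matrix has rank 2, so its null space has dimension 3 − 2 = 1.

1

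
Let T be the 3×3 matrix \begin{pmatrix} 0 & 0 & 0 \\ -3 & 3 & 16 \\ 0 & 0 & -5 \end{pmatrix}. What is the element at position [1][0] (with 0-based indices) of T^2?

-9

Characteristic polynomial: r^3 + 2r^2 - 15r = r(r - 3)(r + 5), so the eigenvalues are -5, 0, 3.
r=0: eigenvector (1, 1, 0).
r=3: eigenvector (0, 1, 0).
r=-5: eigenvector (0, -2, 1).
P = [[1, 0, 0], [1, 1, -2], [0, 0, 1]], D = diag(0, 3, -5), P⁻¹ = [[1, 0, 0], [-1, 1, 2], [0, 0, 1]].
T² = P·diag(0, 9, 25)·P⁻¹ = [[0, 0, 0], [-9, 9, -32], [0, 0, 25]].
The requested entry is -9.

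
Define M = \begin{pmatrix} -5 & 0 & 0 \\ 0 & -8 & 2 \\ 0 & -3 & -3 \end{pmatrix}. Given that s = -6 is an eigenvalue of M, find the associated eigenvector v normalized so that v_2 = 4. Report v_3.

4

M + 6I = [[1, 0, 0], [0, -2, 2], [0, -3, 3]].
Solving (M + 6I)v = 0 gives the eigenspace spanned by (0, 4, 4).
With v_2 = 4, v = (0, 4, 4), so v_3 = 4.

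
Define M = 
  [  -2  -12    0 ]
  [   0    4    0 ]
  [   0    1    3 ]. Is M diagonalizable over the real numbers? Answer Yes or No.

Yes

Characteristic polynomial: p(t) = t^3 - 5t^2 - 2t + 24 = (t - 4)(t - 3)(t + 2).
All 3 eigenvalues are distinct, so M is diagonalizable.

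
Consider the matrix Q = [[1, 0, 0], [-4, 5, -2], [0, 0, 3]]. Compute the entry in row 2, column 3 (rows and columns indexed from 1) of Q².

-16

Characteristic polynomial: t^3 - 9t^2 + 23t - 15 = (t - 5)(t - 3)(t - 1), so the eigenvalues are 1, 3, 5.
t=3: eigenvector (0, 1, 1).
t=5: eigenvector (0, 1, 0).
t=1: eigenvector (1, 1, 0).
P = [[0, 0, 1], [1, 1, 1], [1, 0, 0]], D = diag(3, 5, 1), P⁻¹ = [[0, 0, 1], [-1, 1, -1], [1, 0, 0]].
Q² = P·diag(9, 25, 1)·P⁻¹ = [[1, 0, 0], [-24, 25, -16], [0, 0, 9]].
The requested entry is -16.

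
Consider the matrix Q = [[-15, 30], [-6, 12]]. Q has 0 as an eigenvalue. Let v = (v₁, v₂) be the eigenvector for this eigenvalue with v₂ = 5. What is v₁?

Q = [[-15, 30], [-6, 12]].
Solving (Q)v = 0 gives the eigenspace spanned by (10, 5).
With v₂ = 5, v = (10, 5), so v₁ = 10.

10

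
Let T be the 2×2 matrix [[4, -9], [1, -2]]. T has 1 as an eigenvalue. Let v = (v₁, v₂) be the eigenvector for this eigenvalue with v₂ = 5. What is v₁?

15

T − 1I = [[3, -9], [1, -3]].
Solving (T − 1I)v = 0 gives the eigenspace spanned by (15, 5).
With v₂ = 5, v = (15, 5), so v₁ = 15.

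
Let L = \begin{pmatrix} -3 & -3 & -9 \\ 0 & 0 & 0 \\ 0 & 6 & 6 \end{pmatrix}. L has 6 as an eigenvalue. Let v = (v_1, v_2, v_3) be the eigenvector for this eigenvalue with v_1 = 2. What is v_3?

-2

L − 6I = [[-9, -3, -9], [0, -6, 0], [0, 6, 0]].
Solving (L − 6I)v = 0 gives the eigenspace spanned by (2, 0, -2).
With v_1 = 2, v = (2, 0, -2), so v_3 = -2.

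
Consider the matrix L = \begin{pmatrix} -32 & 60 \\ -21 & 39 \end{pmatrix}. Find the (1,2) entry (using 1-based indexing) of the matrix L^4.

10500

Characteristic polynomial: s^2 - 7s + 12 = (s - 4)(s - 3), so the eigenvalues are 3, 4.
s=4: eigenvector (-5, -3).
s=3: eigenvector (12, 7).
P = [[-5, 12], [-3, 7]], D = diag(4, 3), P⁻¹ = [[7, -12], [3, -5]].
L⁴ = P·diag(256, 81)·P⁻¹ = [[-6044, 10500], [-3675, 6381]].
The requested entry is 10500.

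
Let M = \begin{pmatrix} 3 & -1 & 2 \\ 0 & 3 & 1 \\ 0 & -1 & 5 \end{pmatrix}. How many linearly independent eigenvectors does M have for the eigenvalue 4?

1

M − 4I = [[-1, -1, 2], [0, -1, 1], [0, -1, 1]].
This matrix has rank 2, so its null space has dimension 3 − 2 = 1.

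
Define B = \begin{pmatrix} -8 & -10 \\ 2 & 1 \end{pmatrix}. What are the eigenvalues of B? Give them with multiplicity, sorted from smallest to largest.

Characteristic polynomial: p(λ) = λ^2 + 7λ + 12 = (λ + 3)(λ + 4).
Roots (with multiplicity): -4, -3.

-4, -3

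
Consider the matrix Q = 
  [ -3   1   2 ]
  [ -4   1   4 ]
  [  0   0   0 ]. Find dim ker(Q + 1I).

1

Q + 1I = [[-2, 1, 2], [-4, 2, 4], [0, 0, 1]].
This matrix has rank 2, so its null space has dimension 3 − 2 = 1.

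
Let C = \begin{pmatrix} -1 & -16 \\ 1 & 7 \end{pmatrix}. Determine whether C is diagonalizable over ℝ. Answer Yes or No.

Characteristic polynomial: p(λ) = λ^2 - 6λ + 9 = (λ - 3)^2.
λ = 3 has algebraic multiplicity 2; rank(C − 3I) = 1, so geometric multiplicity = 1.
Geometric multiplicity < algebraic multiplicity, so C is not diagonalizable.

No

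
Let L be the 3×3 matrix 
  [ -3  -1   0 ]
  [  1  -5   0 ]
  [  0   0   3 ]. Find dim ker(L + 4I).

1

L + 4I = [[1, -1, 0], [1, -1, 0], [0, 0, 7]].
This matrix has rank 2, so its null space has dimension 3 − 2 = 1.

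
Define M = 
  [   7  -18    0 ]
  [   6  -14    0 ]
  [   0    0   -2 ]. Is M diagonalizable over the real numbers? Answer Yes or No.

Characteristic polynomial: p(r) = r^3 + 9r^2 + 24r + 20 = (r + 2)^2(r + 5).
r = -2 has algebraic multiplicity 2; rank(M + 2I) = 1, so geometric multiplicity = 2.
Every eigenvalue has geometric = algebraic multiplicity, so M is diagonalizable.

Yes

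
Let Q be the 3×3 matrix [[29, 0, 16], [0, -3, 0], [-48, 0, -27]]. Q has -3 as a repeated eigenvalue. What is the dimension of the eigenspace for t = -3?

Q + 3I = [[32, 0, 16], [0, 0, 0], [-48, 0, -24]].
This matrix has rank 1, so its null space has dimension 3 − 1 = 2.

2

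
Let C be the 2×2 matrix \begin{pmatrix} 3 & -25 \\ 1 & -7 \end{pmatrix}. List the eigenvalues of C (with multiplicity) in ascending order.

Characteristic polynomial: p(t) = t^2 + 4t + 4 = (t + 2)^2.
Roots (with multiplicity): -2, -2.

-2, -2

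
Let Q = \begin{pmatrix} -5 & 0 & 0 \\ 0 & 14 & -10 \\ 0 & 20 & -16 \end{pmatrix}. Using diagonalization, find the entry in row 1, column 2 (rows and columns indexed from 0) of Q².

Characteristic polynomial: μ^3 + 7μ^2 - 14μ - 120 = (μ - 4)(μ + 5)(μ + 6), so the eigenvalues are -6, -5, 4.
μ=-6: eigenvector (0, 1, 2).
μ=4: eigenvector (0, 1, 1).
μ=-5: eigenvector (1, 0, 0).
P = [[0, 0, 1], [1, 1, 0], [2, 1, 0]], D = diag(-6, 4, -5), P⁻¹ = [[0, -1, 1], [0, 2, -1], [1, 0, 0]].
Q² = P·diag(36, 16, 25)·P⁻¹ = [[25, 0, 0], [0, -4, 20], [0, -40, 56]].
The requested entry is 20.

20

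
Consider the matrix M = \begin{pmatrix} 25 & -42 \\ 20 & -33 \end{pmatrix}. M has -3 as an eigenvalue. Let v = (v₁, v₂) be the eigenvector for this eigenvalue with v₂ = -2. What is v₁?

-3

M + 3I = [[28, -42], [20, -30]].
Solving (M + 3I)v = 0 gives the eigenspace spanned by (-3, -2).
With v₂ = -2, v = (-3, -2), so v₁ = -3.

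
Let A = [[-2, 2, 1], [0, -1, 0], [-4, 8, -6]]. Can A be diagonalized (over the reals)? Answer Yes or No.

Characteristic polynomial: p(r) = r^3 + 9r^2 + 24r + 16 = (r + 1)(r + 4)^2.
r = -4 has algebraic multiplicity 2; rank(A + 4I) = 2, so geometric multiplicity = 1.
Geometric multiplicity < algebraic multiplicity, so A is not diagonalizable.

No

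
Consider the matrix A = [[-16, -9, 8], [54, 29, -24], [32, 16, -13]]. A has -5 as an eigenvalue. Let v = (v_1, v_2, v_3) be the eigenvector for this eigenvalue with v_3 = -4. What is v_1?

A + 5I = [[-11, -9, 8], [54, 34, -24], [32, 16, -8]].
Solving (A + 5I)v = 0 gives the eigenspace spanned by (2, -6, -4).
With v_3 = -4, v = (2, -6, -4), so v_1 = 2.

2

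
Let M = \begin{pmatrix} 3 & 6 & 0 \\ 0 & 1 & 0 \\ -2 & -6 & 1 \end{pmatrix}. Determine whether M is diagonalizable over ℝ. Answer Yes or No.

Characteristic polynomial: p(r) = r^3 - 5r^2 + 7r - 3 = (r - 3)(r - 1)^2.
r = 1 has algebraic multiplicity 2; rank(M − 1I) = 1, so geometric multiplicity = 2.
Every eigenvalue has geometric = algebraic multiplicity, so M is diagonalizable.

Yes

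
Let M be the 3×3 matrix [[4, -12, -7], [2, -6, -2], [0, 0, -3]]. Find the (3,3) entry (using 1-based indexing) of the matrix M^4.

Characteristic polynomial: r^3 + 5r^2 + 6r = r(r + 2)(r + 3), so the eigenvalues are -3, -2, 0.
r=-3: eigenvector (1, 0, 1).
r=-2: eigenvector (2, 1, 0).
r=0: eigenvector (3, 1, 0).
P = [[1, 2, 3], [0, 1, 1], [1, 0, 0]], D = diag(-3, -2, 0), P⁻¹ = [[0, 0, 1], [-1, 3, 1], [1, -2, -1]].
M⁴ = P·diag(81, 16, 0)·P⁻¹ = [[-32, 96, 113], [-16, 48, 16], [0, 0, 81]].
The requested entry is 81.

81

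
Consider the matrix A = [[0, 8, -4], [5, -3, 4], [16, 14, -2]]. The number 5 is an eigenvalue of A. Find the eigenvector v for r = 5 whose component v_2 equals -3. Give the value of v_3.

-6

A − 5I = [[-5, 8, -4], [5, -8, 4], [16, 14, -7]].
Solving (A − 5I)v = 0 gives the eigenspace spanned by (0, -3, -6).
With v_2 = -3, v = (0, -3, -6), so v_3 = -6.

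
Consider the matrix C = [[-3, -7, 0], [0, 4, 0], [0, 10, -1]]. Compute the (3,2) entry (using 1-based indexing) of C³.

Characteristic polynomial: μ^3 - 13μ - 12 = (μ - 4)(μ + 1)(μ + 3), so the eigenvalues are -3, -1, 4.
μ=-3: eigenvector (1, 0, 0).
μ=4: eigenvector (-1, 1, 2).
μ=-1: eigenvector (0, 0, 1).
P = [[1, -1, 0], [0, 1, 0], [0, 2, 1]], D = diag(-3, 4, -1), P⁻¹ = [[1, 1, 0], [0, 1, 0], [0, -2, 1]].
C³ = P·diag(-27, 64, -1)·P⁻¹ = [[-27, -91, 0], [0, 64, 0], [0, 130, -1]].
The requested entry is 130.

130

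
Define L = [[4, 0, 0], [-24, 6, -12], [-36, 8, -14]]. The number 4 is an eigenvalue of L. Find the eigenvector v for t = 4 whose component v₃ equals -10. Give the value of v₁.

5

L − 4I = [[0, 0, 0], [-24, 2, -12], [-36, 8, -18]].
Solving (L − 4I)v = 0 gives the eigenspace spanned by (5, 0, -10).
With v₃ = -10, v = (5, 0, -10), so v₁ = 5.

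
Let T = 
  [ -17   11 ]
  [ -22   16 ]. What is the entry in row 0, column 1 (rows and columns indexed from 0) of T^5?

10901

Characteristic polynomial: s^2 + s - 30 = (s - 5)(s + 6), so the eigenvalues are -6, 5.
s=-6: eigenvector (1, 1).
s=5: eigenvector (1, 2).
P = [[1, 1], [1, 2]], D = diag(-6, 5), P⁻¹ = [[2, -1], [-1, 1]].
T⁵ = P·diag(-7776, 3125)·P⁻¹ = [[-18677, 10901], [-21802, 14026]].
The requested entry is 10901.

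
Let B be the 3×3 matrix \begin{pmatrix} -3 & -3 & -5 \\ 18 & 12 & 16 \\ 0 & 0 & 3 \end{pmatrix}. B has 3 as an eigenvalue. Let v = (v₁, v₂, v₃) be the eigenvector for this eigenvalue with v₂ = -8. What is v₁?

4

B − 3I = [[-6, -3, -5], [18, 9, 16], [0, 0, 0]].
Solving (B − 3I)v = 0 gives the eigenspace spanned by (4, -8, 0).
With v₂ = -8, v = (4, -8, 0), so v₁ = 4.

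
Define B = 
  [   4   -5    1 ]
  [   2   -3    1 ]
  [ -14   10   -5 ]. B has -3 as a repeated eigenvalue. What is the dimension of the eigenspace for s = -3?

B + 3I = [[7, -5, 1], [2, 0, 1], [-14, 10, -2]].
This matrix has rank 2, so its null space has dimension 3 − 2 = 1.

1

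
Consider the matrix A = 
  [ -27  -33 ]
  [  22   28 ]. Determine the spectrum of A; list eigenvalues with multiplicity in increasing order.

-5, 6

Characteristic polynomial: p(s) = s^2 - s - 30 = (s - 6)(s + 5).
Roots (with multiplicity): -5, 6.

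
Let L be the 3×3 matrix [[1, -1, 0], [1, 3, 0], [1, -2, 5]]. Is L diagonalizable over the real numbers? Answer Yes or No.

Characteristic polynomial: p(r) = r^3 - 9r^2 + 24r - 20 = (r - 5)(r - 2)^2.
r = 2 has algebraic multiplicity 2; rank(L − 2I) = 2, so geometric multiplicity = 1.
Geometric multiplicity < algebraic multiplicity, so L is not diagonalizable.

No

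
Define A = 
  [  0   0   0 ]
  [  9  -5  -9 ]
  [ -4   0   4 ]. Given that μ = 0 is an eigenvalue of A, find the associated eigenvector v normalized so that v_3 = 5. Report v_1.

A = [[0, 0, 0], [9, -5, -9], [-4, 0, 4]].
Solving (A)v = 0 gives the eigenspace spanned by (5, 0, 5).
With v_3 = 5, v = (5, 0, 5), so v_1 = 5.

5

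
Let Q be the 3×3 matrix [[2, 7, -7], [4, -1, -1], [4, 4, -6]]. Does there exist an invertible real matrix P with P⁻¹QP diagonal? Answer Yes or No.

Yes

Characteristic polynomial: p(s) = s^3 + 5s^2 - 4s - 20 = (s - 2)(s + 2)(s + 5).
All 3 eigenvalues are distinct, so Q is diagonalizable.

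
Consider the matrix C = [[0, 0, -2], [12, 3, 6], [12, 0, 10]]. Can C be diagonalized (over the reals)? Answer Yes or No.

Characteristic polynomial: p(t) = t^3 - 13t^2 + 54t - 72 = (t - 6)(t - 4)(t - 3).
All 3 eigenvalues are distinct, so C is diagonalizable.

Yes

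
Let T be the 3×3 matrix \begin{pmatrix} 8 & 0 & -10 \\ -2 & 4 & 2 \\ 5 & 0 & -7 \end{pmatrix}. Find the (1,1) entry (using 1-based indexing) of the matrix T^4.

Characteristic polynomial: λ^3 - 5λ^2 - 2λ + 24 = (λ - 4)(λ - 3)(λ + 2), so the eigenvalues are -2, 3, 4.
λ=-2: eigenvector (-1, 0, -1).
λ=4: eigenvector (0, 1, 0).
λ=3: eigenvector (2, 2, 1).
P = [[-1, 0, 2], [0, 1, 2], [-1, 0, 1]], D = diag(-2, 4, 3), P⁻¹ = [[1, 0, -2], [-2, 1, 2], [1, 0, -1]].
T⁴ = P·diag(16, 256, 81)·P⁻¹ = [[146, 0, -130], [-350, 256, 350], [65, 0, -49]].
The requested entry is 146.

146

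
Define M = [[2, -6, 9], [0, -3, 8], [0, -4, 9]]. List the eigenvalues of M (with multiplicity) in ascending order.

1, 2, 5

Characteristic polynomial: p(s) = s^3 - 8s^2 + 17s - 10 = (s - 5)(s - 2)(s - 1).
Roots (with multiplicity): 1, 2, 5.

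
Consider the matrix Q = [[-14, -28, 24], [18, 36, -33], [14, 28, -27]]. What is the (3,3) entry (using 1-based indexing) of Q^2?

Characteristic polynomial: s^3 + 5s^2 - 6s = s(s - 1)(s + 6), so the eigenvalues are -6, 0, 1.
s=-6: eigenvector (1, -2, -2).
s=0: eigenvector (-2, 1, 0).
s=1: eigenvector (-4, 3, 1).
P = [[1, -2, -4], [-2, 1, 3], [-2, 0, 1]], D = diag(-6, 0, 1), P⁻¹ = [[1, 2, -2], [-4, -7, 5], [2, 4, -3]].
Q² = P·diag(36, 0, 1)·P⁻¹ = [[28, 56, -60], [-66, -132, 135], [-70, -140, 141]].
The requested entry is 141.

141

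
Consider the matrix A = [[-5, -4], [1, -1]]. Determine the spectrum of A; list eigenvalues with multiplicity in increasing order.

-3, -3

Characteristic polynomial: p(t) = t^2 + 6t + 9 = (t + 3)^2.
Roots (with multiplicity): -3, -3.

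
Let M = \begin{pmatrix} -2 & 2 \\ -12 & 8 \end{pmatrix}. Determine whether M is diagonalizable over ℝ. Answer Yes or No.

Characteristic polynomial: p(λ) = λ^2 - 6λ + 8 = (λ - 4)(λ - 2).
All 2 eigenvalues are distinct, so M is diagonalizable.

Yes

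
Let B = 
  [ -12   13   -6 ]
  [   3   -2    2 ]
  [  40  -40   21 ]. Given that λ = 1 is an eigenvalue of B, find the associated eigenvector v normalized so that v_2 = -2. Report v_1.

B − 1I = [[-13, 13, -6], [3, -3, 2], [40, -40, 20]].
Solving (B − 1I)v = 0 gives the eigenspace spanned by (-2, -2, 0).
With v_2 = -2, v = (-2, -2, 0), so v_1 = -2.

-2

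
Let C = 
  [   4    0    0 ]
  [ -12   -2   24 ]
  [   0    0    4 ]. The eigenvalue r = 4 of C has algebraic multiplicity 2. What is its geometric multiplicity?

C − 4I = [[0, 0, 0], [-12, -6, 24], [0, 0, 0]].
This matrix has rank 1, so its null space has dimension 3 − 1 = 2.

2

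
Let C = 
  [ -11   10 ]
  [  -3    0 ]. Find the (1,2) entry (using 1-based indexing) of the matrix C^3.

Characteristic polynomial: λ^2 + 11λ + 30 = (λ + 5)(λ + 6), so the eigenvalues are -6, -5.
λ=-6: eigenvector (2, 1).
λ=-5: eigenvector (5, 3).
P = [[2, 5], [1, 3]], D = diag(-6, -5), P⁻¹ = [[3, -5], [-1, 2]].
C³ = P·diag(-216, -125)·P⁻¹ = [[-671, 910], [-273, 330]].
The requested entry is 910.

910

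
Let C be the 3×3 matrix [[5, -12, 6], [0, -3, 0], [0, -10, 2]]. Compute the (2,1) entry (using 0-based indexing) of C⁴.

Characteristic polynomial: t^3 - 4t^2 - 11t + 30 = (t - 5)(t - 2)(t + 3), so the eigenvalues are -3, 2, 5.
t=5: eigenvector (1, 0, 0).
t=-3: eigenvector (0, 1, 2).
t=2: eigenvector (-2, 0, 1).
P = [[1, 0, -2], [0, 1, 0], [0, 2, 1]], D = diag(5, -3, 2), P⁻¹ = [[1, -4, 2], [0, 1, 0], [0, -2, 1]].
C⁴ = P·diag(625, 81, 16)·P⁻¹ = [[625, -2436, 1218], [0, 81, 0], [0, 130, 16]].
The requested entry is 130.

130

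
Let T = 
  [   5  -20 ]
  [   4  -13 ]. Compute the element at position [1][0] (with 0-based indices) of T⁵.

Characteristic polynomial: μ^2 + 8μ + 15 = (μ + 3)(μ + 5), so the eigenvalues are -5, -3.
μ=-5: eigenvector (2, 1).
μ=-3: eigenvector (5, 2).
P = [[2, 5], [1, 2]], D = diag(-5, -3), P⁻¹ = [[-2, 5], [1, -2]].
T⁵ = P·diag(-3125, -243)·P⁻¹ = [[11285, -28820], [5764, -14653]].
The requested entry is 5764.

5764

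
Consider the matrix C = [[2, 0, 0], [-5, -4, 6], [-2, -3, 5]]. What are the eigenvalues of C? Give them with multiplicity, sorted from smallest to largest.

Characteristic polynomial: p(r) = r^3 - 3r^2 + 4 = (r - 2)^2(r + 1).
Roots (with multiplicity): -1, 2, 2.

-1, 2, 2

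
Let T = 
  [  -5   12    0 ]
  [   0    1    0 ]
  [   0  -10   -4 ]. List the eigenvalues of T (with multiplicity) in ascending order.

Characteristic polynomial: p(μ) = μ^3 + 8μ^2 + 11μ - 20 = (μ - 1)(μ + 4)(μ + 5).
Roots (with multiplicity): -5, -4, 1.

-5, -4, 1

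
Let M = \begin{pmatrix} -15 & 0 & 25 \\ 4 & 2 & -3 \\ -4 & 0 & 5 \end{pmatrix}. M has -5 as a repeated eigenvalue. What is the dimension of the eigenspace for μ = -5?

M + 5I = [[-10, 0, 25], [4, 7, -3], [-4, 0, 10]].
This matrix has rank 2, so its null space has dimension 3 − 2 = 1.

1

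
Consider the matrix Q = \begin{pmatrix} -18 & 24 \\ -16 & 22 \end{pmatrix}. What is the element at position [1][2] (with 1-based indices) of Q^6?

139776

Characteristic polynomial: μ^2 - 4μ - 12 = (μ - 6)(μ + 2), so the eigenvalues are -2, 6.
μ=6: eigenvector (-1, -1).
μ=-2: eigenvector (-3, -2).
P = [[-1, -3], [-1, -2]], D = diag(6, -2), P⁻¹ = [[2, -3], [-1, 1]].
Q⁶ = P·diag(46656, 64)·P⁻¹ = [[-93120, 139776], [-93184, 139840]].
The requested entry is 139776.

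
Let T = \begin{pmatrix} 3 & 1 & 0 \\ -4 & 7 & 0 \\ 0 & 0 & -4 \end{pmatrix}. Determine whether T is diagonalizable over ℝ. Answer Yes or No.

No

Characteristic polynomial: p(μ) = μ^3 - 6μ^2 - 15μ + 100 = (μ - 5)^2(μ + 4).
μ = 5 has algebraic multiplicity 2; rank(T − 5I) = 2, so geometric multiplicity = 1.
Geometric multiplicity < algebraic multiplicity, so T is not diagonalizable.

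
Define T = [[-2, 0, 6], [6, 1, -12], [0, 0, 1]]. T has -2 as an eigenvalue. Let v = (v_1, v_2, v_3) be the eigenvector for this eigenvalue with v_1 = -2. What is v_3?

0

T + 2I = [[0, 0, 6], [6, 3, -12], [0, 0, 3]].
Solving (T + 2I)v = 0 gives the eigenspace spanned by (-2, 4, 0).
With v_1 = -2, v = (-2, 4, 0), so v_3 = 0.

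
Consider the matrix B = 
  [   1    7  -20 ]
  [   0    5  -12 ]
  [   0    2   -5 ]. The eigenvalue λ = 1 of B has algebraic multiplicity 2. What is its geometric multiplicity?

1

B − 1I = [[0, 7, -20], [0, 4, -12], [0, 2, -6]].
This matrix has rank 2, so its null space has dimension 3 − 2 = 1.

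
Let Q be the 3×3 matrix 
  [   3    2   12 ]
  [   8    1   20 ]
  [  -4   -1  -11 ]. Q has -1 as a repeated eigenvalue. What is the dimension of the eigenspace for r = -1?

Q + 1I = [[4, 2, 12], [8, 2, 20], [-4, -1, -10]].
This matrix has rank 2, so its null space has dimension 3 − 2 = 1.

1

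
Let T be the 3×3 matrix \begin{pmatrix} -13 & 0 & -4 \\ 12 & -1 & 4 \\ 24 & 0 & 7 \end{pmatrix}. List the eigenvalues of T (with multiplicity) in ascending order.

-5, -1, -1

Characteristic polynomial: p(s) = s^3 + 7s^2 + 11s + 5 = (s + 1)^2(s + 5).
Roots (with multiplicity): -5, -1, -1.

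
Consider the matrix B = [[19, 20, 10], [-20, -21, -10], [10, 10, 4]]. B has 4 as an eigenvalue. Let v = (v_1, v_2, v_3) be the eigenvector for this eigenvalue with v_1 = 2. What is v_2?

B − 4I = [[15, 20, 10], [-20, -25, -10], [10, 10, 0]].
Solving (B − 4I)v = 0 gives the eigenspace spanned by (2, -2, 1).
With v_1 = 2, v = (2, -2, 1), so v_2 = -2.

-2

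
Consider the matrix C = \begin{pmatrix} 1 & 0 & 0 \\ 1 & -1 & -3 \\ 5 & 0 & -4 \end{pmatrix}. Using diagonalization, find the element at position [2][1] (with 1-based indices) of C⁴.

Characteristic polynomial: λ^3 + 4λ^2 - λ - 4 = (λ - 1)(λ + 1)(λ + 4), so the eigenvalues are -4, -1, 1.
λ=1: eigenvector (1, -1, 1).
λ=-1: eigenvector (0, 1, 0).
λ=-4: eigenvector (0, 1, 1).
P = [[1, 0, 0], [-1, 1, 1], [1, 0, 1]], D = diag(1, -1, -4), P⁻¹ = [[1, 0, 0], [2, 1, -1], [-1, 0, 1]].
C⁴ = P·diag(1, 1, 256)·P⁻¹ = [[1, 0, 0], [-255, 1, 255], [-255, 0, 256]].
The requested entry is -255.

-255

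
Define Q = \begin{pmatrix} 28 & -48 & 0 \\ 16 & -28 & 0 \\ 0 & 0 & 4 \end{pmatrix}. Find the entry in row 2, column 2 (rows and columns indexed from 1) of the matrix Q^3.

-448

Characteristic polynomial: λ^3 - 4λ^2 - 16λ + 64 = (λ - 4)^2(λ + 4), so the eigenvalues are -4, 4, 4.
λ=-4: eigenvector (-3, -2, 0).
λ=4: eigenvector (2, 1, 0).
λ=4: eigenvector (4, 2, 1).
P = [[-3, 2, 4], [-2, 1, 2], [0, 0, 1]], D = diag(-4, 4, 4), P⁻¹ = [[1, -2, 0], [2, -3, -2], [0, 0, 1]].
Q³ = P·diag(-64, 64, 64)·P⁻¹ = [[448, -768, 0], [256, -448, 0], [0, 0, 64]].
The requested entry is -448.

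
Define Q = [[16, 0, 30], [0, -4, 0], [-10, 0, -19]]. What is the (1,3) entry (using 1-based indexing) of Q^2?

-90

Characteristic polynomial: t^3 + 7t^2 + 8t - 16 = (t - 1)(t + 4)^2, so the eigenvalues are -4, -4, 1.
t=-4: eigenvector (-3, 0, 2).
t=-4: eigenvector (-3, 1, 2).
t=1: eigenvector (-2, 0, 1).
P = [[-3, -3, -2], [0, 1, 0], [2, 2, 1]], D = diag(-4, -4, 1), P⁻¹ = [[1, -1, 2], [0, 1, 0], [-2, 0, -3]].
Q² = P·diag(16, 16, 1)·P⁻¹ = [[-44, 0, -90], [0, 16, 0], [30, 0, 61]].
The requested entry is -90.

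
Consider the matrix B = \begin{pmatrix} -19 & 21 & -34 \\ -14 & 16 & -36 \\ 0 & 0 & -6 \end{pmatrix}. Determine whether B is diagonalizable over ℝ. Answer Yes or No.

Yes

Characteristic polynomial: p(λ) = λ^3 + 9λ^2 + 8λ - 60 = (λ - 2)(λ + 5)(λ + 6).
All 3 eigenvalues are distinct, so B is diagonalizable.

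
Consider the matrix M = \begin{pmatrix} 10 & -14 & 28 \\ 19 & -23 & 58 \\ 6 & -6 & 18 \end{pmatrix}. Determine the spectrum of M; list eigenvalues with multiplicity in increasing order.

Characteristic polynomial: p(r) = r^3 - 5r^2 - 18r + 72 = (r - 6)(r - 3)(r + 4).
Roots (with multiplicity): -4, 3, 6.

-4, 3, 6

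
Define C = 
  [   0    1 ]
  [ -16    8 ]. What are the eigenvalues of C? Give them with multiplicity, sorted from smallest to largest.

Characteristic polynomial: p(μ) = μ^2 - 8μ + 16 = (μ - 4)^2.
Roots (with multiplicity): 4, 4.

4, 4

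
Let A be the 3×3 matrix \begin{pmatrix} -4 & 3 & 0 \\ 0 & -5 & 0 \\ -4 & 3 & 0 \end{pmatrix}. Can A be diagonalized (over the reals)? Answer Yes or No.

Characteristic polynomial: p(λ) = λ^3 + 9λ^2 + 20λ = λ(λ + 4)(λ + 5).
All 3 eigenvalues are distinct, so A is diagonalizable.

Yes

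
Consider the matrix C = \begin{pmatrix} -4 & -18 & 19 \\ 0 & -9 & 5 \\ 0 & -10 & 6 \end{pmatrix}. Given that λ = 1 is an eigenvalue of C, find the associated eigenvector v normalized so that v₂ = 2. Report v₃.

4

C − 1I = [[-5, -18, 19], [0, -10, 5], [0, -10, 5]].
Solving (C − 1I)v = 0 gives the eigenspace spanned by (8, 2, 4).
With v₂ = 2, v = (8, 2, 4), so v₃ = 4.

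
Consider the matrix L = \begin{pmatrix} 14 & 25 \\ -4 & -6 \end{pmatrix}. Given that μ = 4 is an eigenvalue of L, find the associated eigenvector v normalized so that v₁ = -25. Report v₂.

10

L − 4I = [[10, 25], [-4, -10]].
Solving (L − 4I)v = 0 gives the eigenspace spanned by (-25, 10).
With v₁ = -25, v = (-25, 10), so v₂ = 10.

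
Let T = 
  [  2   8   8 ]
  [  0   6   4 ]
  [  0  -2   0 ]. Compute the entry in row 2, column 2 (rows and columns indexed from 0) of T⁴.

Characteristic polynomial: s^3 - 8s^2 + 20s - 16 = (s - 4)(s - 2)^2, so the eigenvalues are 2, 2, 4.
s=2: eigenvector (1, 0, 0).
s=4: eigenvector (-4, -2, 1).
s=2: eigenvector (-2, -1, 1).
P = [[1, -4, -2], [0, -2, -1], [0, 1, 1]], D = diag(2, 4, 2), P⁻¹ = [[1, -2, 0], [0, -1, -1], [0, 1, 2]].
T⁴ = P·diag(16, 256, 16)·P⁻¹ = [[16, 960, 960], [0, 496, 480], [0, -240, -224]].
The requested entry is -224.

-224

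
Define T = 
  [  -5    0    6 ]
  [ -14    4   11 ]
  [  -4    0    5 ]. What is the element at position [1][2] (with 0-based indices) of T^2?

Characteristic polynomial: λ^3 - 4λ^2 - λ + 4 = (λ - 4)(λ - 1)(λ + 1), so the eigenvalues are -1, 1, 4.
λ=-1: eigenvector (3, 4, 2).
λ=4: eigenvector (0, 1, 0).
λ=1: eigenvector (1, 1, 1).
P = [[3, 0, 1], [4, 1, 1], [2, 0, 1]], D = diag(-1, 4, 1), P⁻¹ = [[1, 0, -1], [-2, 1, 1], [-2, 0, 3]].
T² = P·diag(1, 16, 1)·P⁻¹ = [[1, 0, 0], [-30, 16, 15], [0, 0, 1]].
The requested entry is 15.

15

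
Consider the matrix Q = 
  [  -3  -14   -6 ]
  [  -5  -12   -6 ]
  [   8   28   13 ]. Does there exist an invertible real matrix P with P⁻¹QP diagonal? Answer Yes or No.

Yes

Characteristic polynomial: p(t) = t^3 + 2t^2 - 13t + 10 = (t - 2)(t - 1)(t + 5).
All 3 eigenvalues are distinct, so Q is diagonalizable.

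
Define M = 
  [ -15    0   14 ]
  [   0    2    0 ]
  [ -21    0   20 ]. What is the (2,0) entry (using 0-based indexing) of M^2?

Characteristic polynomial: t^3 - 7t^2 + 4t + 12 = (t - 6)(t - 2)(t + 1), so the eigenvalues are -1, 2, 6.
t=2: eigenvector (0, 1, 0).
t=-1: eigenvector (1, 0, 1).
t=6: eigenvector (2, 0, 3).
P = [[0, 1, 2], [1, 0, 0], [0, 1, 3]], D = diag(2, -1, 6), P⁻¹ = [[0, 1, 0], [3, 0, -2], [-1, 0, 1]].
M² = P·diag(4, 1, 36)·P⁻¹ = [[-69, 0, 70], [0, 4, 0], [-105, 0, 106]].
The requested entry is -105.

-105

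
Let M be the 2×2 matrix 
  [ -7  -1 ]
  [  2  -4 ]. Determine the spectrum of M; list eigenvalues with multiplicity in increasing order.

-6, -5

Characteristic polynomial: p(μ) = μ^2 + 11μ + 30 = (μ + 5)(μ + 6).
Roots (with multiplicity): -6, -5.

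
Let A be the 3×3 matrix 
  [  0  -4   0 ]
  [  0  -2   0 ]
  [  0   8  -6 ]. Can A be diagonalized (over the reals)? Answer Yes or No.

Yes

Characteristic polynomial: p(t) = t^3 + 8t^2 + 12t = t(t + 2)(t + 6).
All 3 eigenvalues are distinct, so A is diagonalizable.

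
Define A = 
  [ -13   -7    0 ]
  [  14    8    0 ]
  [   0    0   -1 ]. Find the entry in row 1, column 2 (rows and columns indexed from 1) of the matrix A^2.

Characteristic polynomial: λ^3 + 6λ^2 - λ - 6 = (λ - 1)(λ + 1)(λ + 6), so the eigenvalues are -6, -1, 1.
λ=1: eigenvector (-1, 2, 0).
λ=-6: eigenvector (1, -1, 0).
λ=-1: eigenvector (0, 0, 1).
P = [[-1, 1, 0], [2, -1, 0], [0, 0, 1]], D = diag(1, -6, -1), P⁻¹ = [[1, 1, 0], [2, 1, 0], [0, 0, 1]].
A² = P·diag(1, 36, 1)·P⁻¹ = [[71, 35, 0], [-70, -34, 0], [0, 0, 1]].
The requested entry is 35.

35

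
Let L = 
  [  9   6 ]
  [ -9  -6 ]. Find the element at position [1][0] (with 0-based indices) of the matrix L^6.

-2187

Characteristic polynomial: s^2 - 3s = s(s - 3), so the eigenvalues are 0, 3.
s=0: eigenvector (-2, 3).
s=3: eigenvector (-1, 1).
P = [[-2, -1], [3, 1]], D = diag(0, 3), P⁻¹ = [[1, 1], [-3, -2]].
L⁶ = P·diag(0, 729)·P⁻¹ = [[2187, 1458], [-2187, -1458]].
The requested entry is -2187.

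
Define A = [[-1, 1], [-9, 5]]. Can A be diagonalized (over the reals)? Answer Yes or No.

No

Characteristic polynomial: p(r) = r^2 - 4r + 4 = (r - 2)^2.
r = 2 has algebraic multiplicity 2; rank(A − 2I) = 1, so geometric multiplicity = 1.
Geometric multiplicity < algebraic multiplicity, so A is not diagonalizable.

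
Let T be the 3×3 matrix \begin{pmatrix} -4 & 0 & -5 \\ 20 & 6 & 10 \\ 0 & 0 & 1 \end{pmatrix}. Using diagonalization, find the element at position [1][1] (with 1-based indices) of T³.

-64

Characteristic polynomial: r^3 - 3r^2 - 22r + 24 = (r - 6)(r - 1)(r + 4), so the eigenvalues are -4, 1, 6.
r=-4: eigenvector (1, -2, 0).
r=6: eigenvector (0, 1, 0).
r=1: eigenvector (-1, 2, 1).
P = [[1, 0, -1], [-2, 1, 2], [0, 0, 1]], D = diag(-4, 6, 1), P⁻¹ = [[1, 0, 1], [2, 1, 0], [0, 0, 1]].
T³ = P·diag(-64, 216, 1)·P⁻¹ = [[-64, 0, -65], [560, 216, 130], [0, 0, 1]].
The requested entry is -64.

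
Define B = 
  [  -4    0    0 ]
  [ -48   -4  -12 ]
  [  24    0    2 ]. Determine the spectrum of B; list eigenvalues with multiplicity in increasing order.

Characteristic polynomial: p(r) = r^3 + 6r^2 - 32 = (r - 2)(r + 4)^2.
Roots (with multiplicity): -4, -4, 2.

-4, -4, 2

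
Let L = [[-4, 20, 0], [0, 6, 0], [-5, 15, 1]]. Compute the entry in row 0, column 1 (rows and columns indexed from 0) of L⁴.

2080

Characteristic polynomial: r^3 - 3r^2 - 22r + 24 = (r - 6)(r - 1)(r + 4), so the eigenvalues are -4, 1, 6.
r=6: eigenvector (2, 1, 1).
r=-4: eigenvector (1, 0, 1).
r=1: eigenvector (0, 0, 1).
P = [[2, 1, 0], [1, 0, 0], [1, 1, 1]], D = diag(6, -4, 1), P⁻¹ = [[0, 1, 0], [1, -2, 0], [-1, 1, 1]].
L⁴ = P·diag(1296, 256, 1)·P⁻¹ = [[256, 2080, 0], [0, 1296, 0], [255, 785, 1]].
The requested entry is 2080.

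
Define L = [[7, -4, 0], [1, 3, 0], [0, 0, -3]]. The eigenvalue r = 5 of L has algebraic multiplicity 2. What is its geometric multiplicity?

L − 5I = [[2, -4, 0], [1, -2, 0], [0, 0, -8]].
This matrix has rank 2, so its null space has dimension 3 − 2 = 1.

1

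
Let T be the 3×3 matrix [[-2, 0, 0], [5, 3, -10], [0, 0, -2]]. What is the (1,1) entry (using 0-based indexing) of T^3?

27

Characteristic polynomial: μ^3 + μ^2 - 8μ - 12 = (μ - 3)(μ + 2)^2, so the eigenvalues are -2, -2, 3.
μ=3: eigenvector (0, 1, 0).
μ=-2: eigenvector (1, -5, -2).
μ=-2: eigenvector (0, 2, 1).
P = [[0, 1, 0], [1, -5, 2], [0, -2, 1]], D = diag(3, -2, -2), P⁻¹ = [[1, 1, -2], [1, 0, 0], [2, 0, 1]].
T³ = P·diag(27, -8, -8)·P⁻¹ = [[-8, 0, 0], [35, 27, -70], [0, 0, -8]].
The requested entry is 27.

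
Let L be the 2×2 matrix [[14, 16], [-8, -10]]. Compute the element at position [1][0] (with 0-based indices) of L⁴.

Characteristic polynomial: r^2 - 4r - 12 = (r - 6)(r + 2), so the eigenvalues are -2, 6.
r=6: eigenvector (2, -1).
r=-2: eigenvector (-1, 1).
P = [[2, -1], [-1, 1]], D = diag(6, -2), P⁻¹ = [[1, 1], [1, 2]].
L⁴ = P·diag(1296, 16)·P⁻¹ = [[2576, 2560], [-1280, -1264]].
The requested entry is -1280.

-1280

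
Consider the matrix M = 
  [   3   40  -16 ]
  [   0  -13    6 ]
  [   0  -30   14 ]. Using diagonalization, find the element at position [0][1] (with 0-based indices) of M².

80

Characteristic polynomial: λ^3 - 4λ^2 + λ + 6 = (λ - 3)(λ - 2)(λ + 1), so the eigenvalues are -1, 2, 3.
λ=3: eigenvector (1, 0, 0).
λ=-1: eigenvector (-2, 1, 2).
λ=2: eigenvector (0, 2, 5).
P = [[1, -2, 0], [0, 1, 2], [0, 2, 5]], D = diag(3, -1, 2), P⁻¹ = [[1, 10, -4], [0, 5, -2], [0, -2, 1]].
M² = P·diag(9, 1, 4)·P⁻¹ = [[9, 80, -32], [0, -11, 6], [0, -30, 16]].
The requested entry is 80.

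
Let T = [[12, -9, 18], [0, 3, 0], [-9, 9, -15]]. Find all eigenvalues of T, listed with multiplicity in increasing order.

Characteristic polynomial: p(μ) = μ^3 - 27μ + 54 = (μ - 3)^2(μ + 6).
Roots (with multiplicity): -6, 3, 3.

-6, 3, 3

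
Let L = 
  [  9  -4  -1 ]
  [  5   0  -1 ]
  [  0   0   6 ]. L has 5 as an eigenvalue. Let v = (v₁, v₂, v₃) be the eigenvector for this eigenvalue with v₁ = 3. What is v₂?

L − 5I = [[4, -4, -1], [5, -5, -1], [0, 0, 1]].
Solving (L − 5I)v = 0 gives the eigenspace spanned by (3, 3, 0).
With v₁ = 3, v = (3, 3, 0), so v₂ = 3.

3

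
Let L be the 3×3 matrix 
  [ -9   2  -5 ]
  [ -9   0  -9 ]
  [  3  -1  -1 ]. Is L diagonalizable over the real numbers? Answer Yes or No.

No

Characteristic polynomial: p(λ) = λ^3 + 10λ^2 + 33λ + 36 = (λ + 3)^2(λ + 4).
λ = -3 has algebraic multiplicity 2; rank(L + 3I) = 2, so geometric multiplicity = 1.
Geometric multiplicity < algebraic multiplicity, so L is not diagonalizable.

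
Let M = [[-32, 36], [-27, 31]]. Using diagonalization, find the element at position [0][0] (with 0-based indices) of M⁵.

Characteristic polynomial: r^2 + r - 20 = (r - 4)(r + 5), so the eigenvalues are -5, 4.
r=-5: eigenvector (4, 3).
r=4: eigenvector (1, 1).
P = [[4, 1], [3, 1]], D = diag(-5, 4), P⁻¹ = [[1, -1], [-3, 4]].
M⁵ = P·diag(-3125, 1024)·P⁻¹ = [[-15572, 16596], [-12447, 13471]].
The requested entry is -15572.

-15572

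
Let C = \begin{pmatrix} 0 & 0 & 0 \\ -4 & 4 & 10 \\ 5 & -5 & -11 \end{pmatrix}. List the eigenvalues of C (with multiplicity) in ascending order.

-6, -1, 0

Characteristic polynomial: p(λ) = λ^3 + 7λ^2 + 6λ = λ(λ + 1)(λ + 6).
Roots (with multiplicity): -6, -1, 0.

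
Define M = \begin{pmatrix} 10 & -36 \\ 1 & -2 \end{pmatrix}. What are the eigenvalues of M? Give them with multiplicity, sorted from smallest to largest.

Characteristic polynomial: p(r) = r^2 - 8r + 16 = (r - 4)^2.
Roots (with multiplicity): 4, 4.

4, 4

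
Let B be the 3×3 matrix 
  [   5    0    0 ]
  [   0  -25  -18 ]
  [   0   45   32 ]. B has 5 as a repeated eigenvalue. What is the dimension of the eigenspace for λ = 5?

2

B − 5I = [[0, 0, 0], [0, -30, -18], [0, 45, 27]].
This matrix has rank 1, so its null space has dimension 3 − 1 = 2.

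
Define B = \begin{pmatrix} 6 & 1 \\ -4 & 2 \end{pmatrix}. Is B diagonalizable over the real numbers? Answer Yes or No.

No

Characteristic polynomial: p(μ) = μ^2 - 8μ + 16 = (μ - 4)^2.
μ = 4 has algebraic multiplicity 2; rank(B − 4I) = 1, so geometric multiplicity = 1.
Geometric multiplicity < algebraic multiplicity, so B is not diagonalizable.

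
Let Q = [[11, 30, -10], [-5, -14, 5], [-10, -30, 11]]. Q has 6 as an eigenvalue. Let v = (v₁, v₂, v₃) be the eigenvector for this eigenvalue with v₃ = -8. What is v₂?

-4

Q − 6I = [[5, 30, -10], [-5, -20, 5], [-10, -30, 5]].
Solving (Q − 6I)v = 0 gives the eigenspace spanned by (8, -4, -8).
With v₃ = -8, v = (8, -4, -8), so v₂ = -4.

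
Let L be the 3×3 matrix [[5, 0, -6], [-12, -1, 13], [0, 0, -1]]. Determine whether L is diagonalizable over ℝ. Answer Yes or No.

No

Characteristic polynomial: p(s) = s^3 - 3s^2 - 9s - 5 = (s - 5)(s + 1)^2.
s = -1 has algebraic multiplicity 2; rank(L + 1I) = 2, so geometric multiplicity = 1.
Geometric multiplicity < algebraic multiplicity, so L is not diagonalizable.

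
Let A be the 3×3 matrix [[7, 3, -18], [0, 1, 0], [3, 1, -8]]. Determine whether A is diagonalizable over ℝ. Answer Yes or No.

No

Characteristic polynomial: p(r) = r^3 - 3r + 2 = (r - 1)^2(r + 2).
r = 1 has algebraic multiplicity 2; rank(A − 1I) = 2, so geometric multiplicity = 1.
Geometric multiplicity < algebraic multiplicity, so A is not diagonalizable.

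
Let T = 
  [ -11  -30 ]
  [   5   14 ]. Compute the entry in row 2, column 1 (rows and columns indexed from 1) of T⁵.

1025

Characteristic polynomial: λ^2 - 3λ - 4 = (λ - 4)(λ + 1), so the eigenvalues are -1, 4.
λ=4: eigenvector (-2, 1).
λ=-1: eigenvector (-3, 1).
P = [[-2, -3], [1, 1]], D = diag(4, -1), P⁻¹ = [[1, 3], [-1, -2]].
T⁵ = P·diag(1024, -1)·P⁻¹ = [[-2051, -6150], [1025, 3074]].
The requested entry is 1025.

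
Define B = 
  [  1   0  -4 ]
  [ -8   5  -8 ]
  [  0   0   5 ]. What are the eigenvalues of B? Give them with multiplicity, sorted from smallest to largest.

Characteristic polynomial: p(s) = s^3 - 11s^2 + 35s - 25 = (s - 5)^2(s - 1).
Roots (with multiplicity): 1, 5, 5.

1, 5, 5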